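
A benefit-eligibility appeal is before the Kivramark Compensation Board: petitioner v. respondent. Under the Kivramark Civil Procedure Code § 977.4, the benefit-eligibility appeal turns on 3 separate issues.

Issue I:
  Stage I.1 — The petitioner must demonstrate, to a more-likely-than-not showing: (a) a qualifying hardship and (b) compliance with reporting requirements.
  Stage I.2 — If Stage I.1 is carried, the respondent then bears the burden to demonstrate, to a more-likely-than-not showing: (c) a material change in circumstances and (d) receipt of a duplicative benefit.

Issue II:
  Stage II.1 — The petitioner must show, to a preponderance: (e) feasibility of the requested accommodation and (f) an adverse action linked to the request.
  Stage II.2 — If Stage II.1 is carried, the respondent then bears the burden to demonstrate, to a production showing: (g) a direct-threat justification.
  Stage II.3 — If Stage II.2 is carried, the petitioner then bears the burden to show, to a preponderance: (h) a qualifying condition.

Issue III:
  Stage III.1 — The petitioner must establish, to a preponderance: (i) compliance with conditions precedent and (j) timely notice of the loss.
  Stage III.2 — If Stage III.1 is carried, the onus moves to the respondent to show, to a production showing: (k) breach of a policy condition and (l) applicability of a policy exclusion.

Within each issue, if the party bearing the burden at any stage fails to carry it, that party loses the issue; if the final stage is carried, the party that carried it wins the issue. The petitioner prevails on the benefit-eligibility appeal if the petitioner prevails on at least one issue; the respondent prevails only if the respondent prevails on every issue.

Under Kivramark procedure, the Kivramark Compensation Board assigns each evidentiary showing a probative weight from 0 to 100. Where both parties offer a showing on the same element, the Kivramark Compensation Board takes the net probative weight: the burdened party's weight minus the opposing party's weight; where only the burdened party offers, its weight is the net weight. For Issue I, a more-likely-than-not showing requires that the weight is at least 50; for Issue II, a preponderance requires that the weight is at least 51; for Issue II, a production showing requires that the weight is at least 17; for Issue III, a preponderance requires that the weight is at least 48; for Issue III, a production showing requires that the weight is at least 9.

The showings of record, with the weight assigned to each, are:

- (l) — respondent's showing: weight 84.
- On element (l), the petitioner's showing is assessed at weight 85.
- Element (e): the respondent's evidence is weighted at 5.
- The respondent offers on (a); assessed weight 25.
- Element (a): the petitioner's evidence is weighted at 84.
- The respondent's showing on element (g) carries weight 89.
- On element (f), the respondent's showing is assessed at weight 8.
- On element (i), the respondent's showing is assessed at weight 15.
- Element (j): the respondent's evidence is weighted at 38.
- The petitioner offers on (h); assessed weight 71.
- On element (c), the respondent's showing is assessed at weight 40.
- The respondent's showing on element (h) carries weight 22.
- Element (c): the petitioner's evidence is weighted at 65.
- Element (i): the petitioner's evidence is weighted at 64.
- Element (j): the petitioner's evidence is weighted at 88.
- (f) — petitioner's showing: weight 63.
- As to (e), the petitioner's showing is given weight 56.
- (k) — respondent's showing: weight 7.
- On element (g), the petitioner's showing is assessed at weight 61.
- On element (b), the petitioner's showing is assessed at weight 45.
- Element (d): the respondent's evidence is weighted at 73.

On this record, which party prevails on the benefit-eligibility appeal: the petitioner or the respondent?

— Issue I —
Stage I.1 (petitioner, a more-likely-than-not showing, weight is at least 50): (a) net 84−25=59 ≥ 50 — meets; (b) 45 < 50 — fails.
  Stage I.1 not carried; the petitioner fails its burden.
So the respondent prevails on this issue.
— Issue II —
Stage II.1 — burden on petitioner; standard: a preponderance (weight is at least 51).
    (e): 56 − 5 = 51 ≥ 51 [met]
    (f): 63 − 8 = 55 ≥ 51 [met]
  Stage II.1 is satisfied; the onus moves to the respondent.
Stage II.2 — burden on respondent; standard: a production showing (weight is at least 17).
    (g): 89 − 61 = 28 ≥ 17 [met]
  All elements met. The burden passes to the petitioner.
Stage II.3 — burden on petitioner; standard: a preponderance (weight is at least 51).
    (h): 71 − 22 = 49 < 51 [not met]
  Not every element is met, so the petitioner fails to carry Stage II.3.
So the respondent prevails on this issue.
— Issue III —
Stage III.1 (petitioner, a preponderance, weight is at least 48): (i) net 64−15=49 ≥ 48 — meets; (j) net 88−38=50 ≥ 48 — meets.
  The petitioner carries Stage III.1; the respondent now bears the burden.
Stage III.2 (respondent, a production showing, weight is at least 9): (k) 7 < 9 — fails; (l) net 84−85=-1 < 9 — fails.
  Not every element is met, so the respondent fails to carry Stage III.2.
The petitioner prevails on this issue.
Per-issue: Issue I → respondent; Issue II → respondent; Issue III → petitioner. The petitioner must prevail on at least one issue; overall, the petitioner prevails.

petitioner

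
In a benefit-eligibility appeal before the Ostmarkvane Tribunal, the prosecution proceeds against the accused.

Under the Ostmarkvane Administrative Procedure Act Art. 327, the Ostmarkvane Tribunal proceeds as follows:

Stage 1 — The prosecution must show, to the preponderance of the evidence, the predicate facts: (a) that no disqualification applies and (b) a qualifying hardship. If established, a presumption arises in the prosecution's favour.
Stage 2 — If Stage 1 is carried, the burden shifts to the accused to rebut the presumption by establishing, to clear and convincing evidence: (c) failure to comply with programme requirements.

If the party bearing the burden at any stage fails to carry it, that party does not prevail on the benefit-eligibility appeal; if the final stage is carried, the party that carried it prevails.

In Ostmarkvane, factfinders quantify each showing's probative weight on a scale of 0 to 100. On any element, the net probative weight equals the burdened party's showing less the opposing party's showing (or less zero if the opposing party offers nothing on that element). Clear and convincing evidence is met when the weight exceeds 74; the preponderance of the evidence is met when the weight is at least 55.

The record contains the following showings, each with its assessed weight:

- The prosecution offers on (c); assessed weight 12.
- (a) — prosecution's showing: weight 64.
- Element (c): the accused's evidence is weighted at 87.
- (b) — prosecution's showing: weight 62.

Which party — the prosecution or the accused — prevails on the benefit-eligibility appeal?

At Stage 1 the prosecution must meet the preponderance of the evidence (weight is at least 55): on (a) the weight is 64, which does reach 55, so (a) meets the standard; on (b) the weight is 62, which does reach 55, so (b) meets the standard.
  The prosecution carries Stage 1; the accused now bears the burden.
At Stage 2 the accused must meet clear and convincing evidence (weight exceeds 74): on (c) the weight is 87 less the opposing 12 gives net 75, which does exceed 74, so (c) meets the standard.
  The accused carries the last stage.
All stages carried — the accused prevails.

accused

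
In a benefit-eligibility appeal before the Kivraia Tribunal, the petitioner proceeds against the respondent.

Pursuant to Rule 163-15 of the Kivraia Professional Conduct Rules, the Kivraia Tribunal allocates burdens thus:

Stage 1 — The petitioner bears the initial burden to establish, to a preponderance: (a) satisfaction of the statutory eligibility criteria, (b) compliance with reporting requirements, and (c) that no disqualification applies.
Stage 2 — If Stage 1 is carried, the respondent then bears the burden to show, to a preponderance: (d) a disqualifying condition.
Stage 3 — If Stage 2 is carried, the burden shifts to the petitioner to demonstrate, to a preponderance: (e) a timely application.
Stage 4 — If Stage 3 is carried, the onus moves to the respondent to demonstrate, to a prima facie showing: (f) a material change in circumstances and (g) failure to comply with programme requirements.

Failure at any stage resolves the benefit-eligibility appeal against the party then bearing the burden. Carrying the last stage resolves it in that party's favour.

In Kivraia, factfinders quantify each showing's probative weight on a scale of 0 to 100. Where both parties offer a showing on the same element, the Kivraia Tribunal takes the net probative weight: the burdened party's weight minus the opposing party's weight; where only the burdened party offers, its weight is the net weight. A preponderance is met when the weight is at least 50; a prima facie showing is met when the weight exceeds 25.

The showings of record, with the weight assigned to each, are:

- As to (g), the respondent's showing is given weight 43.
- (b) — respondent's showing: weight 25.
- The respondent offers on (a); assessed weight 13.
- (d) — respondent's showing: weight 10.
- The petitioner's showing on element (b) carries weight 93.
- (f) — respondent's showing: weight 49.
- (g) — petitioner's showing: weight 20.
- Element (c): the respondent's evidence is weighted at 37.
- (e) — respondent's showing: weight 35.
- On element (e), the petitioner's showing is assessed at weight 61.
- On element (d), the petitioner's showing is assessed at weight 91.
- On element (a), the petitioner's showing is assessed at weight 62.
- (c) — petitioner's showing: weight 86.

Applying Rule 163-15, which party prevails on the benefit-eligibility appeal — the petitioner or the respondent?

Stage 1 — burden on petitioner; standard: a preponderance (weight is at least 50).
    (a): 62 − 13 = 49 < 50 [not met]
    (b): 93 − 25 = 68 ≥ 50 [met]
    (c): 86 − 37 = 49 < 50 [not met]
  The petitioner does not carry Stage 1.
The respondent prevails.

respondent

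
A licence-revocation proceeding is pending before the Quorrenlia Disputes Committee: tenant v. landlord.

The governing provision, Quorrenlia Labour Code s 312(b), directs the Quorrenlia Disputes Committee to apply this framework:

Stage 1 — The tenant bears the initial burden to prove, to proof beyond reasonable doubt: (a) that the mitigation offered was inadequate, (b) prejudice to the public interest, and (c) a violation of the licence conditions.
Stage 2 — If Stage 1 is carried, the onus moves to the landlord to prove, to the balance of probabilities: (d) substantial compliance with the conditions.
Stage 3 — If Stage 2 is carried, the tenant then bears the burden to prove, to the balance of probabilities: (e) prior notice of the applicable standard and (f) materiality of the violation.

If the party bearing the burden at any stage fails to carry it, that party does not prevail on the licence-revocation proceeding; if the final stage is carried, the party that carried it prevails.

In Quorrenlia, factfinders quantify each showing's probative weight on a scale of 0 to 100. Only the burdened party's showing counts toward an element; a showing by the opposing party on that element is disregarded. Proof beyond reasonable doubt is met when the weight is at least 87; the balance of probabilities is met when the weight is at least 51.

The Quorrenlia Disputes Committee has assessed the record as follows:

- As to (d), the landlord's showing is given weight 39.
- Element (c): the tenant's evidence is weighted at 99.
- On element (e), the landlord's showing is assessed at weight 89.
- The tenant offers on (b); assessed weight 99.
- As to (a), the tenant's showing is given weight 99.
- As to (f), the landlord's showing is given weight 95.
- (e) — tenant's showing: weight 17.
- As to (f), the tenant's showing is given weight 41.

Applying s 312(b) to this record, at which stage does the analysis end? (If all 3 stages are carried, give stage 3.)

Stage 1 (tenant, proof beyond reasonable doubt, weight is at least 87): (a) 99 ≥ 87 — meets; (b) 99 ≥ 87 — meets; (c) 99 ≥ 87 — meets.
  Stage 1 carried; the burden shifts to the landlord.
Stage 2 (landlord, the balance of probabilities, weight is at least 51): (d) 39 < 51 — fails.
  The landlord does not carry Stage 2.
The tenant prevails.

stage 2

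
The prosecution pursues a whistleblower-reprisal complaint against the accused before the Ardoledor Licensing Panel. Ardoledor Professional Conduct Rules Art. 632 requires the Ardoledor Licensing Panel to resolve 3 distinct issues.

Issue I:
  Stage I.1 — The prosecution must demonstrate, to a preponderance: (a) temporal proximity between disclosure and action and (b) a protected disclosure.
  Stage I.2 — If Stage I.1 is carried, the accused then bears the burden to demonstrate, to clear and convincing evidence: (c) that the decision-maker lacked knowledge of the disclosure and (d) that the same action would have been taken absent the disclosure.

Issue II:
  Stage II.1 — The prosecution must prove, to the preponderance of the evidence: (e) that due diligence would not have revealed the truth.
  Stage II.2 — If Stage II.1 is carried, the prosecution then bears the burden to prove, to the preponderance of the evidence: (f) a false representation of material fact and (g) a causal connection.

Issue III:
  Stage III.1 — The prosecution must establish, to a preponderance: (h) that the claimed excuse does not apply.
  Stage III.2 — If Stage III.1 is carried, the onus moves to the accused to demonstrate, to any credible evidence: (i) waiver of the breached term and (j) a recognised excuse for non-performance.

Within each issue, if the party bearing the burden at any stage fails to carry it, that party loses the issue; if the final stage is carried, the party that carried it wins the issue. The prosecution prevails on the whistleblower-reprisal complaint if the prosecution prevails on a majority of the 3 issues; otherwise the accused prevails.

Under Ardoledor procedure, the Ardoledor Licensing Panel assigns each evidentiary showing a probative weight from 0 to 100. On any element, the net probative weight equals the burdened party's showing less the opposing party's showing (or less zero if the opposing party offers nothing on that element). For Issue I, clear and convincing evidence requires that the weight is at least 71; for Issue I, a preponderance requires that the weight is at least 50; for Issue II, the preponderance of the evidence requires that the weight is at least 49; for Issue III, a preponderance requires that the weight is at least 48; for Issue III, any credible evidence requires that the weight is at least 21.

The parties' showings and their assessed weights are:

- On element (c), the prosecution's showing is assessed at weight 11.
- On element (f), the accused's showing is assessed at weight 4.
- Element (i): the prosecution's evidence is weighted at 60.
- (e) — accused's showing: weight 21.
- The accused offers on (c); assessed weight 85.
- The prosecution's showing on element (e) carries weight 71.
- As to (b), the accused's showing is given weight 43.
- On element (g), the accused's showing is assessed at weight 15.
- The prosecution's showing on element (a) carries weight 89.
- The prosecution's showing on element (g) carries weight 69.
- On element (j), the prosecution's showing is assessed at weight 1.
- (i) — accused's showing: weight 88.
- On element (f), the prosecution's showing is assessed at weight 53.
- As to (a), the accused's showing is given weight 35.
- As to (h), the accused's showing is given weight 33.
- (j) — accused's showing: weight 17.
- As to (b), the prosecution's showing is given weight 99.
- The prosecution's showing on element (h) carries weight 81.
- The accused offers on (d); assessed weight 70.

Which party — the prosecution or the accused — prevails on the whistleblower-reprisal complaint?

— Issue I —
At Stage I.1 the prosecution must meet a preponderance (weight is at least 50): on (a) the weight is 89 less the opposing 35 gives net 54, which does reach 50, so (a) meets the standard; on (b) the weight is 99 less the opposing 43 gives net 56, ≥ 50, so (b) meets the standard.
  All elements met. The burden passes to the accused.
At Stage I.2 the accused must meet clear and convincing evidence (weight is at least 71): on (c) the weight is 85 less the opposing 11 gives net 74, ≥ 71, so (c) meets the standard; on (d) the weight is 70, which does not reach 71, so (d) does not meet the standard.
  The accused does not carry Stage I.2.
So the prosecution prevails on this issue.
— Issue II —
At Stage II.1 the prosecution must meet the preponderance of the evidence (weight is at least 49): on (e) the weight is 71 less the opposing 21 gives net 50, which does reach 49, so (e) meets the standard.
  Stage II.1 is satisfied; the prosecution continues to bear the burden.
At Stage II.2 the prosecution must meet the preponderance of the evidence (weight is at least 49): on (f) the weight is 53 less the opposing 4 gives net 49, which does reach 49, so (f) meets the standard; on (g) the weight is 69 less the opposing 15 gives net 54, ≥ 49, so (g) meets the standard.
  All elements met at the final stage.
With every stage satisfied, the prosecution prevails on this issue.
— Issue III —
Stage III.1 (prosecution, a preponderance, weight is at least 48): (h) net 81−33=48 ≥ 48 — meets.
  Stage III.1 carried; the burden shifts to the accused.
Stage III.2 (accused, any credible evidence, weight is at least 21): (i) net 88−60=28 ≥ 21 — meets; (j) net 17−1=16 < 21 — fails.
  Stage III.2 not carried; the accused fails its burden.
The prosecution prevails on this issue.
Per-issue: Issue I → prosecution; Issue II → prosecution; Issue III → prosecution. The prosecution must prevail on a majority of issues; overall, the prosecution prevails.

prosecution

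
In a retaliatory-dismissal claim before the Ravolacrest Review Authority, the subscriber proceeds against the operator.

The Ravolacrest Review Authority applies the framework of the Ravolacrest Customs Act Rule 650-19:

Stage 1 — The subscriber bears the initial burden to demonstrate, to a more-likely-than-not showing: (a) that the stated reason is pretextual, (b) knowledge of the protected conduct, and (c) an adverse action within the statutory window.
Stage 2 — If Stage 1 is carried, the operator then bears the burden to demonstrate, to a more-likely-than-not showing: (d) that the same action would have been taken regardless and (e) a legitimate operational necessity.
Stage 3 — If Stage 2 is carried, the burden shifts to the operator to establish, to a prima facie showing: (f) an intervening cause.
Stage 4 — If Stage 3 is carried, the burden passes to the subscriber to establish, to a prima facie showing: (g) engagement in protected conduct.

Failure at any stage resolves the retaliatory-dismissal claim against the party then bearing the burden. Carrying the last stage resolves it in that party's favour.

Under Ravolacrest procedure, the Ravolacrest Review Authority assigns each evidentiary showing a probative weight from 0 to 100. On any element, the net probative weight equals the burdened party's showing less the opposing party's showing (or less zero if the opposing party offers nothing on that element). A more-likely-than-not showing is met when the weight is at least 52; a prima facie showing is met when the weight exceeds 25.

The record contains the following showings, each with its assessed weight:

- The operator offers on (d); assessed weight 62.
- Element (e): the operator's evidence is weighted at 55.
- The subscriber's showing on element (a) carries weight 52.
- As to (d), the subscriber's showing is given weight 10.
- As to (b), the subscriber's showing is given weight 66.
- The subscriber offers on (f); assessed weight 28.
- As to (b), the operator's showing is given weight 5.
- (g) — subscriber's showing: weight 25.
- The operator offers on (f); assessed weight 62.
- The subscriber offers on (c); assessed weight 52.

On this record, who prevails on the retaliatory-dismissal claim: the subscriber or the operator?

operator

Stage 1 (subscriber, a more-likely-than-not showing, weight is at least 52): (a) 52 ≥ 52 — meets; (b) net 66−5=61 ≥ 52 — meets; (c) 52 ≥ 52 — meets.
  Stage 1 carried; the burden shifts to the operator.
Stage 2 (operator, a more-likely-than-not showing, weight is at least 52): (d) net 62−10=52 ≥ 52 — meets; (e) 55 ≥ 52 — meets.
  All elements met. The operator retains the burden for Stage 3.
Stage 3 (operator, a prima facie showing, weight exceeds 25): (f) net 62−28=34 > 25 — meets.
  Stage 3 carried; the burden shifts to the subscriber.
Stage 4 (subscriber, a prima facie showing, weight exceeds 25): (g) 25 ≤ 25 — fails.
  The subscriber does not carry Stage 4.
The operator prevails.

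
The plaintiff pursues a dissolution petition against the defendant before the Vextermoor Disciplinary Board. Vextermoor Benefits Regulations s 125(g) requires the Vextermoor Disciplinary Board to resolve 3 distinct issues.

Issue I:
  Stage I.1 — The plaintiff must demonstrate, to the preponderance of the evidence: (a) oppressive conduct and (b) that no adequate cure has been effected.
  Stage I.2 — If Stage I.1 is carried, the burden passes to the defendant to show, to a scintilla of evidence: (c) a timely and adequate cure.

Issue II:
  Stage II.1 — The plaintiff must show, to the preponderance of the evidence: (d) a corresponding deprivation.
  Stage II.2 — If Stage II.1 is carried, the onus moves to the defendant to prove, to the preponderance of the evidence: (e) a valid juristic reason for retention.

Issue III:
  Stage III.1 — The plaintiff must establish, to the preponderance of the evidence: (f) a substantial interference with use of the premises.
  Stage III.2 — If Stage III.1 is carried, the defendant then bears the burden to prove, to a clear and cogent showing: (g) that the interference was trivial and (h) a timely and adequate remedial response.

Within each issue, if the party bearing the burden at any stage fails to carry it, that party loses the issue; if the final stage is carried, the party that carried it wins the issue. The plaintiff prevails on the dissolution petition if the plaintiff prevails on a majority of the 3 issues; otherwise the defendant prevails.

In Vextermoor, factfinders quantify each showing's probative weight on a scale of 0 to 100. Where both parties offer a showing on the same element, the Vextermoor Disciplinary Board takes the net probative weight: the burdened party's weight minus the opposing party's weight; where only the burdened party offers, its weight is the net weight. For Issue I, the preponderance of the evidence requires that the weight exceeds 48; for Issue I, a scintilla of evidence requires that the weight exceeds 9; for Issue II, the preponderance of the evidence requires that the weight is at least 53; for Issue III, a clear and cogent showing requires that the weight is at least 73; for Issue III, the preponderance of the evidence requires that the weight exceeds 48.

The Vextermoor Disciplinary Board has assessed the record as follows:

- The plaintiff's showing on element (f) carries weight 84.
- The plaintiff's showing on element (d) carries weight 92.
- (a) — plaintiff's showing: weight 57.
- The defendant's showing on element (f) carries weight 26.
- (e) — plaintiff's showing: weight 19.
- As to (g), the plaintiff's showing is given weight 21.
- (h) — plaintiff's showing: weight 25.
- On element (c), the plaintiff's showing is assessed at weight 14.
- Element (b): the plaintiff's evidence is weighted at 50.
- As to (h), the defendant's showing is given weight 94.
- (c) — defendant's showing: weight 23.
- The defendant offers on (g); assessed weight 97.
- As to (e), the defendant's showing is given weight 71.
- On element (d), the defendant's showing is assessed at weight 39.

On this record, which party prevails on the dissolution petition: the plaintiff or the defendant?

— Issue I —
Stage I.1 — burden on plaintiff; standard: the preponderance of the evidence (weight exceeds 48).
    (a): 57 > 48 [met]
    (b): 50 > 48 [met]
  All elements met. The burden passes to the defendant.
Stage I.2 — burden on defendant; standard: a scintilla of evidence (weight exceeds 9).
    (c): 23 − 14 = 9 ≤ 9 [not met]
  Not every element is met, so the defendant fails to carry Stage I.2.
So the plaintiff prevails on this issue.
— Issue II —
Stage II.1 (plaintiff, the preponderance of the evidence, weight is at least 53): (d) net 92−39=53 ≥ 53 — meets.
  All elements met. The burden passes to the defendant.
Stage II.2 (defendant, the preponderance of the evidence, weight is at least 53): (e) net 71−19=52 < 53 — fails.
  Stage II.2 not carried; the defendant fails its burden.
The analysis ends at Stage II.2; the plaintiff prevails on this issue.
— Issue III —
At Stage III.1 the plaintiff must meet the preponderance of the evidence (weight exceeds 48): on (f) the weight is 84 less the opposing 26 gives net 58, > 48, so (f) meets the standard.
  Stage III.1 is satisfied; the onus moves to the defendant.
At Stage III.2 the defendant must meet a clear and cogent showing (weight is at least 73): on (g) the weight is 97 less the opposing 21 gives net 76, ≥ 73, so (g) meets the standard; on (h) the weight is 94 less the opposing 25 gives net 69, < 73, so (h) does not meet the standard.
  The defendant does not carry Stage III.2.
The analysis ends at Stage III.2; the plaintiff prevails on this issue.
Per-issue: Issue I → plaintiff; Issue II → plaintiff; Issue III → plaintiff. The plaintiff must prevail on a majority of issues; overall, the plaintiff prevails.

plaintiff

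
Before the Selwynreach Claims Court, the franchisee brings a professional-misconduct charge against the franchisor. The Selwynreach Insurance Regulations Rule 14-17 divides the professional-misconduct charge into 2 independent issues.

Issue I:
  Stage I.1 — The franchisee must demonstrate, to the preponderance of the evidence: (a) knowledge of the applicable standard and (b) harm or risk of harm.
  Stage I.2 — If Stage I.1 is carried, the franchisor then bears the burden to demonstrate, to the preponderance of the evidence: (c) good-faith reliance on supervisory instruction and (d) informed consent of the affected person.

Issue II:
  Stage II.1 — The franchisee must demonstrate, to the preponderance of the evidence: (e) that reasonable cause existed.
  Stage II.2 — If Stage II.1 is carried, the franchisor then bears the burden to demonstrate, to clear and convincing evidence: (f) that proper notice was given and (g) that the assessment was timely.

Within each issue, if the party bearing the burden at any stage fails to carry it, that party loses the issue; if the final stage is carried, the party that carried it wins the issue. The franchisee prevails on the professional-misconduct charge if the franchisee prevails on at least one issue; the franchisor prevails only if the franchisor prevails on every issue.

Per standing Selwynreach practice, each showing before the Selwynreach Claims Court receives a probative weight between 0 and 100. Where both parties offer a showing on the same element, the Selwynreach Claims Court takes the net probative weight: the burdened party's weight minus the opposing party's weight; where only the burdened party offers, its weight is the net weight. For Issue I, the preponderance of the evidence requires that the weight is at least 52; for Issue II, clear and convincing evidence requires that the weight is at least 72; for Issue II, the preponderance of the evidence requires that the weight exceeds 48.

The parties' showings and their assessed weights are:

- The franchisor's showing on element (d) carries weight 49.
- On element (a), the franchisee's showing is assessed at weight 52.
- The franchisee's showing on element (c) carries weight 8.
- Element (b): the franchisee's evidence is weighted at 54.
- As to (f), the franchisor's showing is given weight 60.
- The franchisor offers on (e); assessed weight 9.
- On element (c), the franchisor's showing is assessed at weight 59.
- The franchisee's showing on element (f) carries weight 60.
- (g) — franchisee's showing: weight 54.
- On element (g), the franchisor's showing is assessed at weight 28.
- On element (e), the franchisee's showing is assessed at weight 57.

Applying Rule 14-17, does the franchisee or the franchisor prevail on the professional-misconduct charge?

franchisee

— Issue I —
Stage I.1 (franchisee, the preponderance of the evidence, weight is at least 52): (a) 52 ≥ 52 — meets; (b) 54 ≥ 52 — meets.
  All elements met. The burden passes to the franchisor.
Stage I.2 (franchisor, the preponderance of the evidence, weight is at least 52): (c) net 59−8=51 < 52 — fails; (d) 49 < 52 — fails.
  Not every element is met, so the franchisor fails to carry Stage I.2.
The franchisee prevails on this issue.
— Issue II —
At Stage II.1 the franchisee must meet the preponderance of the evidence (weight exceeds 48): on (e) the weight is 57 less the opposing 9 gives net 48, which does not exceed 48, so (e) does not meet the standard.
  Stage II.1 not carried; the franchisee fails its burden.
The analysis ends at Stage II.1; the franchisor prevails on this issue.
Per-issue: Issue I → franchisee; Issue II → franchisor. The franchisee must prevail on at least one issue; overall, the franchisee prevails.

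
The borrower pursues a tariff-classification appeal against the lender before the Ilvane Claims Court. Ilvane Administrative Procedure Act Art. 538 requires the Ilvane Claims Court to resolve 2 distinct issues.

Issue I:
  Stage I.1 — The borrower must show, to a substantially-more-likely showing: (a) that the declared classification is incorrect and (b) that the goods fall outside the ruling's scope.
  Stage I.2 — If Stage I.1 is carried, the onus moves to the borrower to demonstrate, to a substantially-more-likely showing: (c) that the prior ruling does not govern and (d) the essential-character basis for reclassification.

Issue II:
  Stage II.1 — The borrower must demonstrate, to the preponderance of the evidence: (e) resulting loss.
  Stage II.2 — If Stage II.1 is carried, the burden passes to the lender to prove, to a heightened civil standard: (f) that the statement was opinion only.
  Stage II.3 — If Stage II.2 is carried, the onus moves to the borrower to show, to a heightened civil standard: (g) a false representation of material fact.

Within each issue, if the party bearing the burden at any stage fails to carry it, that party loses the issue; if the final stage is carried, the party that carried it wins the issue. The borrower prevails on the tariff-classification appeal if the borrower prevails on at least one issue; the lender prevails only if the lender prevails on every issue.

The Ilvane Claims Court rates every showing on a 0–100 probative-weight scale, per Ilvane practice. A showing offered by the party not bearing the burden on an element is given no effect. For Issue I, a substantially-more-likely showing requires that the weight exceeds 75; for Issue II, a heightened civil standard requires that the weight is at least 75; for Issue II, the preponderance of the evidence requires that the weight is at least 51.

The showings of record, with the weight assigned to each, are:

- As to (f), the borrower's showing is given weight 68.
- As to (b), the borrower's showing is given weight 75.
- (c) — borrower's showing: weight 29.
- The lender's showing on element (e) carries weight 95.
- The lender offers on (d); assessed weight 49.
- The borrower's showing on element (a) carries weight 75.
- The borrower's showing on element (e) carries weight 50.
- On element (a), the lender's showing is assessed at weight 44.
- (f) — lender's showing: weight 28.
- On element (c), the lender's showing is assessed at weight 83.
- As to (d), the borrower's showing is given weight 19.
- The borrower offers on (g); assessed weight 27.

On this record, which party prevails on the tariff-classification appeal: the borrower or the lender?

— Issue I —
Stage I.1 — burden on borrower; standard: a substantially-more-likely showing (weight exceeds 75).
    (a): 75 (lender's 44 disregarded) ≤ 75 [not met]
    (b): 75 ≤ 75 [not met]
  The borrower does not carry Stage I.1.
The lender prevails on this issue.
— Issue II —
Stage II.1 — burden on borrower; standard: the preponderance of the evidence (weight is at least 51).
    (e): 50 (lender's 95 disregarded) < 51 [not met]
  Stage II.1 not carried; the borrower fails its burden.
The lender prevails on this issue.
Per-issue: Issue I → lender; Issue II → lender. The borrower must prevail on at least one issue; overall, the lender prevails.

lender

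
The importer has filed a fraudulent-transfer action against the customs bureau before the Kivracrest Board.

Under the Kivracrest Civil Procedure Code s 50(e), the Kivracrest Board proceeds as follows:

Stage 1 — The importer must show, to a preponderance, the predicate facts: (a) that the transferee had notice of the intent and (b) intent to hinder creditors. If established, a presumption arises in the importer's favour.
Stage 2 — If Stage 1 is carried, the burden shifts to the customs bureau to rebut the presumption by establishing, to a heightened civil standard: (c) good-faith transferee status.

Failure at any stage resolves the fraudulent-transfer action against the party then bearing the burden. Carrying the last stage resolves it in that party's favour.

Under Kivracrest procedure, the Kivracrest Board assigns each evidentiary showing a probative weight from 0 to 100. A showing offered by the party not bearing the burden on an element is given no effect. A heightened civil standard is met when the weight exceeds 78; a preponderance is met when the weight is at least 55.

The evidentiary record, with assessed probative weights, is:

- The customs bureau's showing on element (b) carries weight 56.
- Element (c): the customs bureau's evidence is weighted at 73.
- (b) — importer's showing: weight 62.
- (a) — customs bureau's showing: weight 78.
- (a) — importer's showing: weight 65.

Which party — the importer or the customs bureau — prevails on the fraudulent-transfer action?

importer

Stage 1 (importer, a preponderance, weight is at least 55): (a) 65 (customs bureau's 78 disregarded) ≥ 55 — meets; (b) 62 (customs bureau's 56 disregarded) ≥ 55 — meets.
  All elements met. The burden passes to the customs bureau.
Stage 2 (customs bureau, a heightened civil standard, weight exceeds 78): (c) 73 ≤ 78 — fails.
  Not every element is met, so the customs bureau fails to carry Stage 2.
So the importer prevails.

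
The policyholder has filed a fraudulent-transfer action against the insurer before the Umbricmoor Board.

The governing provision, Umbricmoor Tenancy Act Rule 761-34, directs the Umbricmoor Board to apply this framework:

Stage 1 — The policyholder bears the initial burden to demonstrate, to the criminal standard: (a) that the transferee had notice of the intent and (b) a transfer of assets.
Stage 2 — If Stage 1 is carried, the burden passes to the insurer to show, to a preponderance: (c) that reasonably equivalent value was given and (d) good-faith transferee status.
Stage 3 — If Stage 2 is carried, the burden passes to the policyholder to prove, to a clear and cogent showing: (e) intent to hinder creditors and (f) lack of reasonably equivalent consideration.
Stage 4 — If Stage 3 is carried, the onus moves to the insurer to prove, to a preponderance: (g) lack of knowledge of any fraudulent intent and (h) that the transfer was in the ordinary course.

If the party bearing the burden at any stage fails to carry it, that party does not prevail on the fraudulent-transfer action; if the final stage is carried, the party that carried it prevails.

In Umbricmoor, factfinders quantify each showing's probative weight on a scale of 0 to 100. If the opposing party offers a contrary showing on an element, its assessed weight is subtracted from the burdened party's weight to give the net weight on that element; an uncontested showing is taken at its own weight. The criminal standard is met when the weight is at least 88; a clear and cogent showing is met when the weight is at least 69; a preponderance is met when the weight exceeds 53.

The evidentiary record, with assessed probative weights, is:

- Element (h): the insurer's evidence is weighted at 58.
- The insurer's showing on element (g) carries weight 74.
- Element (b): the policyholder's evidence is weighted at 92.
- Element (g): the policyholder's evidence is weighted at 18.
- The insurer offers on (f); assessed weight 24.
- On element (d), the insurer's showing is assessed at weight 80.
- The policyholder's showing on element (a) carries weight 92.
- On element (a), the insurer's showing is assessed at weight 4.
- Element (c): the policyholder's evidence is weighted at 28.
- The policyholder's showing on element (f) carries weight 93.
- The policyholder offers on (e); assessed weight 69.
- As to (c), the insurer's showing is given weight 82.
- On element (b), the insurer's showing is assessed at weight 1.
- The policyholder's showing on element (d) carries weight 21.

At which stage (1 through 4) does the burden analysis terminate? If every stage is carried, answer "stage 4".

At Stage 1 the policyholder must meet the criminal standard (weight is at least 88): on (a) the weight is 92 less the opposing 4 gives net 88, which does reach 88, so (a) meets the standard; on (b) the weight is 92 less the opposing 1 gives net 91, ≥ 88, so (b) meets the standard.
  The policyholder carries Stage 1; the insurer now bears the burden.
At Stage 2 the insurer must meet a preponderance (weight exceeds 53): on (c) the weight is 82 less the opposing 28 gives net 54, which does exceed 53, so (c) meets the standard; on (d) the weight is 80 less the opposing 21 gives net 59, which does exceed 53, so (d) meets the standard.
  Stage 2 carried; the burden shifts to the policyholder.
At Stage 3 the policyholder must meet a clear and cogent showing (weight is at least 69): on (e) the weight is 69, which does reach 69, so (e) meets the standard; on (f) the weight is 93 less the opposing 24 gives net 69, which does reach 69, so (f) meets the standard.
  Stage 3 is satisfied; the onus moves to the insurer.
At Stage 4 the insurer must meet a preponderance (weight exceeds 53): on (g) the weight is 74 less the opposing 18 gives net 56, which does exceed 53, so (g) meets the standard; on (h) the weight is 58, which does exceed 53, so (h) meets the standard.
  The insurer carries the last stage.
With every stage satisfied, the insurer prevails.

stage 4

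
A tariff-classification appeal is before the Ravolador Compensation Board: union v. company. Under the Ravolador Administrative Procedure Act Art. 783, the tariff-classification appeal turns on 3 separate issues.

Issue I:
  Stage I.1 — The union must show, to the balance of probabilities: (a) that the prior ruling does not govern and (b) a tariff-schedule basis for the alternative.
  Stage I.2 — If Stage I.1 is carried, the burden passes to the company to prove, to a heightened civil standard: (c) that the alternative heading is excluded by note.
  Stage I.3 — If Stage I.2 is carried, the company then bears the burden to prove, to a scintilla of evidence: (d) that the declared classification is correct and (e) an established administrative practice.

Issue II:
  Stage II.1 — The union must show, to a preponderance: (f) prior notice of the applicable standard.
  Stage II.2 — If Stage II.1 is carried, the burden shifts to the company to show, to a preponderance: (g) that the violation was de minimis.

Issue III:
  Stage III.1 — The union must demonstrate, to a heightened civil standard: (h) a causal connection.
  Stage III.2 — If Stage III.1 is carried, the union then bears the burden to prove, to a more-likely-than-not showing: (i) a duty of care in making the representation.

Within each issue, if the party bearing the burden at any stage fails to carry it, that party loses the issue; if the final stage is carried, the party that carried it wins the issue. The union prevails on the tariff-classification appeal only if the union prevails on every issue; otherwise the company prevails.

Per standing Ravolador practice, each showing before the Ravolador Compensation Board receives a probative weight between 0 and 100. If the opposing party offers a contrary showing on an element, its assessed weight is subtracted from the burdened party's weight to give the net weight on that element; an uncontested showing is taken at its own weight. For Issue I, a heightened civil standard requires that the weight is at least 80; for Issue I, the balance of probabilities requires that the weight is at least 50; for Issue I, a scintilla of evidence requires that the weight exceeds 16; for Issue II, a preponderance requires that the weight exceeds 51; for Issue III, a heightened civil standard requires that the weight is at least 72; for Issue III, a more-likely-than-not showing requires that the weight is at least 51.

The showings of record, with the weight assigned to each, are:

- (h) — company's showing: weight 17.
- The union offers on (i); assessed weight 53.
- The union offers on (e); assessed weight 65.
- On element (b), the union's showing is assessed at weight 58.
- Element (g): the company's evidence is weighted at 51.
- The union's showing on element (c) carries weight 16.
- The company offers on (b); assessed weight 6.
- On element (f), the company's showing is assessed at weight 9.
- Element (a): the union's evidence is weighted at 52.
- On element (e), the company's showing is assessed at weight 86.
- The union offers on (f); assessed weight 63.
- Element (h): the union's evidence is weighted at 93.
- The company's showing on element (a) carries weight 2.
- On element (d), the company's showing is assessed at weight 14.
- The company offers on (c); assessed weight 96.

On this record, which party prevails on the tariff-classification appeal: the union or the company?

— Issue I —
Stage I.1 (union, the balance of probabilities, weight is at least 50): (a) net 52−2=50 ≥ 50 — meets; (b) net 58−6=52 ≥ 50 — meets.
  The union carries Stage I.1; the company now bears the burden.
Stage I.2 (company, a heightened civil standard, weight is at least 80): (c) net 96−16=80 ≥ 80 — meets.
  Stage I.2 is satisfied; the company continues to bear the burden.
Stage I.3 (company, a scintilla of evidence, weight exceeds 16): (d) 14 ≤ 16 — fails; (e) net 86−65=21 > 16 — meets.
  The company does not carry Stage I.3.
The analysis ends at Stage I.3; the union prevails on this issue.
— Issue II —
Stage II.1 (union, a preponderance, weight exceeds 51): (f) net 63−9=54 > 51 — meets.
  All elements met. The burden passes to the company.
Stage II.2 (company, a preponderance, weight exceeds 51): (g) 51 ≤ 51 — fails.
  The company does not carry Stage II.2.
The analysis ends at Stage II.2; the union prevails on this issue.
— Issue III —
Stage III.1 (union, a heightened civil standard, weight is at least 72): (h) net 93−17=76 ≥ 72 — meets.
  Stage III.1 is satisfied; the union continues to bear the burden.
Stage III.2 (union, a more-likely-than-not showing, weight is at least 51): (i) 53 ≥ 51 — meets.
  Stage III.2 carried; the final stage is satisfied.
All stages carried — the union prevails on this issue.
Per-issue: Issue I → union; Issue II → union; Issue III → union. The union must prevail on every issue; overall, the union prevails.

union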